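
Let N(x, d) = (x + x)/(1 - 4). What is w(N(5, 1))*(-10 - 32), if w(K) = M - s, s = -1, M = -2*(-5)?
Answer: -462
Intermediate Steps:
M = 10
N(x, d) = -2*x/3 (N(x, d) = (2*x)/(-3) = (2*x)*(-1/3) = -2*x/3)
w(K) = 11 (w(K) = 10 - 1*(-1) = 10 + 1 = 11)
w(N(5, 1))*(-10 - 32) = 11*(-10 - 32) = 11*(-42) = -462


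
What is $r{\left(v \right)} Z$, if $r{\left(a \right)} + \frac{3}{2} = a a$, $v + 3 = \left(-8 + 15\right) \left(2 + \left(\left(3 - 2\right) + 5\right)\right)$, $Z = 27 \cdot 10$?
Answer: $758025$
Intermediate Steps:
$Z = 270$
$v = 53$ ($v = -3 + \left(-8 + 15\right) \left(2 + \left(\left(3 - 2\right) + 5\right)\right) = -3 + 7 \left(2 + \left(1 + 5\right)\right) = -3 + 7 \left(2 + 6\right) = -3 + 7 \cdot 8 = -3 + 56 = 53$)
$r{\left(a \right)} = - \frac{3}{2} + a^{2}$ ($r{\left(a \right)} = - \frac{3}{2} + a a = - \frac{3}{2} + a^{2}$)
$r{\left(v \right)} Z = \left(- \frac{3}{2} + 53^{2}\right) 270 = \left(- \frac{3}{2} + 2809\right) 270 = \frac{5615}{2} \cdot 270 = 758025$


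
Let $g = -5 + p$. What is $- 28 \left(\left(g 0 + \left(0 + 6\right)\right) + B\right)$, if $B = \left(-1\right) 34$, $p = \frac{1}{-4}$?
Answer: $784$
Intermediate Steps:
$p = - \frac{1}{4} \approx -0.25$
$g = - \frac{21}{4}$ ($g = -5 - \frac{1}{4} = - \frac{21}{4} \approx -5.25$)
$B = -34$
$- 28 \left(\left(g 0 + \left(0 + 6\right)\right) + B\right) = - 28 \left(\left(\left(- \frac{21}{4}\right) 0 + \left(0 + 6\right)\right) - 34\right) = - 28 \left(\left(0 + 6\right) - 34\right) = - 28 \left(6 - 34\right) = \left(-28\right) \left(-28\right) = 784$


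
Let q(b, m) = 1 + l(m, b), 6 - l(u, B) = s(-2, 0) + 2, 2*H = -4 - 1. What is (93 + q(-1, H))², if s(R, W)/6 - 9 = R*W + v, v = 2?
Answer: 1024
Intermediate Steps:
s(R, W) = 66 + 6*R*W (s(R, W) = 54 + 6*(R*W + 2) = 54 + 6*(2 + R*W) = 54 + (12 + 6*R*W) = 66 + 6*R*W)
H = -5/2 (H = (-4 - 1)/2 = (½)*(-5) = -5/2 ≈ -2.5000)
l(u, B) = -62 (l(u, B) = 6 - ((66 + 6*(-2)*0) + 2) = 6 - ((66 + 0) + 2) = 6 - (66 + 2) = 6 - 1*68 = 6 - 68 = -62)
q(b, m) = -61 (q(b, m) = 1 - 62 = -61)
(93 + q(-1, H))² = (93 - 61)² = 32² = 1024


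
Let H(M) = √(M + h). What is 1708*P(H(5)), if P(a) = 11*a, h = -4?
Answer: 18788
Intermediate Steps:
H(M) = √(-4 + M) (H(M) = √(M - 4) = √(-4 + M))
1708*P(H(5)) = 1708*(11*√(-4 + 5)) = 1708*(11*√1) = 1708*(11*1) = 1708*11 = 18788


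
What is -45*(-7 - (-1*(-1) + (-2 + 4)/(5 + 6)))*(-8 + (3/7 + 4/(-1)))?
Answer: -328050/77 ≈ -4260.4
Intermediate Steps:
-45*(-7 - (-1*(-1) + (-2 + 4)/(5 + 6)))*(-8 + (3/7 + 4/(-1))) = -45*(-7 - (1 + 2/11))*(-8 + (3*(⅐) + 4*(-1))) = -45*(-7 - (1 + 2*(1/11)))*(-8 + (3/7 - 4)) = -45*(-7 - (1 + 2/11))*(-8 - 25/7) = -45*(-7 - 1*13/11)*(-81)/7 = -45*(-7 - 13/11)*(-81)/7 = -(-4050)*(-81)/(11*7) = -45*7290/77 = -328050/77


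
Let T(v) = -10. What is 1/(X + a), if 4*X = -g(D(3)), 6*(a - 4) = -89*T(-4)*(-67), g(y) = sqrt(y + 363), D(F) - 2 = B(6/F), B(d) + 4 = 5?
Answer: -715272/7105748825 + 18*sqrt(366)/7105748825 ≈ -0.00010061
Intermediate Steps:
B(d) = 1 (B(d) = -4 + 5 = 1)
D(F) = 3 (D(F) = 2 + 1 = 3)
g(y) = sqrt(363 + y)
a = -29803/3 (a = 4 + (-89*(-10)*(-67))/6 = 4 + (890*(-67))/6 = 4 + (1/6)*(-59630) = 4 - 29815/3 = -29803/3 ≈ -9934.3)
X = -sqrt(366)/4 (X = (-sqrt(363 + 3))/4 = (-sqrt(366))/4 = -sqrt(366)/4 ≈ -4.7828)
1/(X + a) = 1/(-sqrt(366)/4 - 29803/3) = 1/(-29803/3 - sqrt(366)/4)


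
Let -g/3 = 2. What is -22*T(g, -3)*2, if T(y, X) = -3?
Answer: 132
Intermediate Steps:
g = -6 (g = -3*2 = -6)
-22*T(g, -3)*2 = -22*(-3)*2 = 66*2 = 132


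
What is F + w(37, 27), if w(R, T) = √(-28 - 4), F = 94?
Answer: 94 + 4*I*√2 ≈ 94.0 + 5.6569*I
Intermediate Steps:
w(R, T) = 4*I*√2 (w(R, T) = √(-32) = 4*I*√2)
F + w(37, 27) = 94 + 4*I*√2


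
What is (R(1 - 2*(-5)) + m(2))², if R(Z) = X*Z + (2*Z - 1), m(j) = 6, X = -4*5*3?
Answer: 400689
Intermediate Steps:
X = -60 (X = -20*3 = -60)
R(Z) = -1 - 58*Z (R(Z) = -60*Z + (2*Z - 1) = -60*Z + (-1 + 2*Z) = -1 - 58*Z)
(R(1 - 2*(-5)) + m(2))² = ((-1 - 58*(1 - 2*(-5))) + 6)² = ((-1 - 58*(1 + 10)) + 6)² = ((-1 - 58*11) + 6)² = ((-1 - 638) + 6)² = (-639 + 6)² = (-633)² = 400689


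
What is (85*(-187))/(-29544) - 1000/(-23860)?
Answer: 20439935/35245992 ≈ 0.57992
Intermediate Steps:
(85*(-187))/(-29544) - 1000/(-23860) = -15895*(-1/29544) - 1000*(-1/23860) = 15895/29544 + 50/1193 = 20439935/35245992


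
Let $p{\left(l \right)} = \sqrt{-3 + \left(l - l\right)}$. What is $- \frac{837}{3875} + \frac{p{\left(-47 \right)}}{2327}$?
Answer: $- \frac{27}{125} + \frac{i \sqrt{3}}{2327} \approx -0.216 + 0.00074433 i$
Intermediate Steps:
$p{\left(l \right)} = i \sqrt{3}$ ($p{\left(l \right)} = \sqrt{-3 + 0} = \sqrt{-3} = i \sqrt{3}$)
$- \frac{837}{3875} + \frac{p{\left(-47 \right)}}{2327} = - \frac{837}{3875} + \frac{i \sqrt{3}}{2327} = \left(-837\right) \frac{1}{3875} + i \sqrt{3} \cdot \frac{1}{2327} = - \frac{27}{125} + \frac{i \sqrt{3}}{2327}$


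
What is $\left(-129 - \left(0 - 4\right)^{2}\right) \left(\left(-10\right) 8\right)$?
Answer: $11600$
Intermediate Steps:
$\left(-129 - \left(0 - 4\right)^{2}\right) \left(\left(-10\right) 8\right) = \left(-129 - \left(-4\right)^{2}\right) \left(-80\right) = \left(-129 - 16\right) \left(-80\right) = \left(-145\right) \left(-80\right) = 11600$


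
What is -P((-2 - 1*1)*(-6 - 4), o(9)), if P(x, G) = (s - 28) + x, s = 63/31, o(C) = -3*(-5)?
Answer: -125/31 ≈ -4.0323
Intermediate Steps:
o(C) = 15
s = 63/31 (s = 63*(1/31) = 63/31 ≈ 2.0323)
P(x, G) = -805/31 + x (P(x, G) = (63/31 - 28) + x = -805/31 + x)
-P((-2 - 1*1)*(-6 - 4), o(9)) = -(-805/31 + (-2 - 1*1)*(-6 - 4)) = -(-805/31 + (-2 - 1)*(-10)) = -(-805/31 - 3*(-10)) = -(-805/31 + 30) = -1*125/31 = -125/31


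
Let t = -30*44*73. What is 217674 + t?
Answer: 121314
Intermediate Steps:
t = -96360 (t = -1320*73 = -96360)
217674 + t = 217674 - 96360 = 121314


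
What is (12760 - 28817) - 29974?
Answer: -46031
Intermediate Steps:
(12760 - 28817) - 29974 = -16057 - 29974 = -46031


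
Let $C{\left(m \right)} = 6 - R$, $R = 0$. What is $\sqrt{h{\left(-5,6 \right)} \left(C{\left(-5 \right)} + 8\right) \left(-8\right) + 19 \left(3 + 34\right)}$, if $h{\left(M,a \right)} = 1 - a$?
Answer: $\sqrt{1263} \approx 35.539$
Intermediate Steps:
$C{\left(m \right)} = 6$ ($C{\left(m \right)} = 6 - 0 = 6 + 0 = 6$)
$\sqrt{h{\left(-5,6 \right)} \left(C{\left(-5 \right)} + 8\right) \left(-8\right) + 19 \left(3 + 34\right)} = \sqrt{\left(1 - 6\right) \left(6 + 8\right) \left(-8\right) + 19 \left(3 + 34\right)} = \sqrt{\left(1 - 6\right) 14 \left(-8\right) + 19 \cdot 37} = \sqrt{\left(-5\right) 14 \left(-8\right) + 703} = \sqrt{\left(-70\right) \left(-8\right) + 703} = \sqrt{560 + 703} = \sqrt{1263}$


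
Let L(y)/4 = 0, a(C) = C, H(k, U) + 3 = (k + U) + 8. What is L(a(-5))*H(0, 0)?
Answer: 0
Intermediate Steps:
H(k, U) = 5 + U + k (H(k, U) = -3 + ((k + U) + 8) = -3 + ((U + k) + 8) = -3 + (8 + U + k) = 5 + U + k)
L(y) = 0 (L(y) = 4*0 = 0)
L(a(-5))*H(0, 0) = 0*(5 + 0 + 0) = 0*5 = 0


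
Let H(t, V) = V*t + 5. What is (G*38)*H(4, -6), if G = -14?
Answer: 10108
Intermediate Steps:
H(t, V) = 5 + V*t
(G*38)*H(4, -6) = (-14*38)*(5 - 6*4) = -532*(5 - 24) = -532*(-19) = 10108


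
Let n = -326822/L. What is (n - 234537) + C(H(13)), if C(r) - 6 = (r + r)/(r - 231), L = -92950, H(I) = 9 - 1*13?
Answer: -512284171898/2184325 ≈ -2.3453e+5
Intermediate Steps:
H(I) = -4 (H(I) = 9 - 13 = -4)
C(r) = 6 + 2*r/(-231 + r) (C(r) = 6 + (r + r)/(r - 231) = 6 + (2*r)/(-231 + r) = 6 + 2*r/(-231 + r))
n = 163411/46475 (n = -326822/(-92950) = -326822*(-1/92950) = 163411/46475 ≈ 3.5161)
(n - 234537) + C(H(13)) = (163411/46475 - 234537) + 2*(-693 + 4*(-4))/(-231 - 4) = -10899943664/46475 + 2*(-693 - 16)/(-235) = -10899943664/46475 + 2*(-1/235)*(-709) = -10899943664/46475 + 1418/235 = -512284171898/2184325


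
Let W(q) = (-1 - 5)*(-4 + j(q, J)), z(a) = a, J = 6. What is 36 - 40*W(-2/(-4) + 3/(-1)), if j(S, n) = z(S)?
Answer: -1524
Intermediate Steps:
j(S, n) = S
W(q) = 24 - 6*q (W(q) = (-1 - 5)*(-4 + q) = -6*(-4 + q) = 24 - 6*q)
36 - 40*W(-2/(-4) + 3/(-1)) = 36 - 40*(24 - 6*(-2/(-4) + 3/(-1))) = 36 - 40*(24 - 6*(-2*(-¼) + 3*(-1))) = 36 - 40*(24 - 6*(½ - 3)) = 36 - 40*(24 - 6*(-5/2)) = 36 - 40*(24 + 15) = 36 - 40*39 = 36 - 1560 = -1524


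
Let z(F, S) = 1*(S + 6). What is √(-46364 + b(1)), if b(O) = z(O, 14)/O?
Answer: 2*I*√11586 ≈ 215.28*I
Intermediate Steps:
z(F, S) = 6 + S (z(F, S) = 1*(6 + S) = 6 + S)
b(O) = 20/O (b(O) = (6 + 14)/O = 20/O)
√(-46364 + b(1)) = √(-46364 + 20/1) = √(-46364 + 20*1) = √(-46364 + 20) = √(-46344) = 2*I*√11586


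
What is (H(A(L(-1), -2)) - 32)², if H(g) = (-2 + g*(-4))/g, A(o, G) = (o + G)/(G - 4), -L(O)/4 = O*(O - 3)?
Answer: 12100/9 ≈ 1344.4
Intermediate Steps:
L(O) = -4*O*(-3 + O) (L(O) = -4*O*(O - 3) = -4*O*(-3 + O))
A(o, G) = (G + o)/(-4 + G)
H(g) = (-2 - 4*g)/g
(H(A(L(-1), -2)) - 32)² = ((-4 - 2*(-4 - 2)/(-2 + 4*(-1)*(3 - 1*(-1)))) - 32)² = ((-4 - 2*(-6/(-2 + 4*(-1)*(3 + 1)))) - 32)² = ((-4 - 2*(-6/(-2 + 4*(-1)*4))) - 32)² = ((-4 - 2*(-6/(-2 - 16))) - 32)² = ((-4 - 2/((-⅙*(-18)))) - 32)² = ((-4 - 2/3) - 32)² = ((-4 - 2*⅓) - 32)² = ((-4 - ⅔) - 32)² = (-14/3 - 32)² = (-110/3)² = 12100/9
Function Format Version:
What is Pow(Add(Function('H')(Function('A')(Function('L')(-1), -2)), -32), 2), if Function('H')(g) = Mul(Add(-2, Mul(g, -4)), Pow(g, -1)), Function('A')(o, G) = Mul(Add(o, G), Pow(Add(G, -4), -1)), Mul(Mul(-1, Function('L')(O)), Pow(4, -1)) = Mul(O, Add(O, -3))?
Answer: Rational(12100, 9) ≈ 1344.4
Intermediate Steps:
Function('L')(O) = Mul(-4, O, Add(-3, O)) (Function('L')(O) = Mul(-4, Mul(O, Add(O, -3))) = Mul(-4, Mul(O, Add(-3, O))) = Mul(-4, O, Add(-3, O)))
Function('A')(o, G) = Mul(Pow(Add(-4, G), -1), Add(G, o)) (Function('A')(o, G) = Mul(Add(G, o), Pow(Add(-4, G), -1)) = Mul(Pow(Add(-4, G), -1), Add(G, o)))
Function('H')(g) = Mul(Pow(g, -1), Add(-2, Mul(-4, g))) (Function('H')(g) = Mul(Add(-2, Mul(-4, g)), Pow(g, -1)) = Mul(Pow(g, -1), Add(-2, Mul(-4, g))))
Pow(Add(Function('H')(Function('A')(Function('L')(-1), -2)), -32), 2) = Pow(Add(Add(-4, Mul(-2, Pow(Mul(Pow(Add(-4, -2), -1), Add(-2, Mul(4, -1, Add(3, Mul(-1, -1))))), -1))), -32), 2) = Pow(Add(Add(-4, Mul(-2, Pow(Mul(Pow(-6, -1), Add(-2, Mul(4, -1, Add(3, 1)))), -1))), -32), 2) = Pow(Add(Add(-4, Mul(-2, Pow(Mul(Rational(-1, 6), Add(-2, Mul(4, -1, 4))), -1))), -32), 2) = Pow(Add(Add(-4, Mul(-2, Pow(Mul(Rational(-1, 6), Add(-2, -16)), -1))), -32), 2) = Pow(Add(Add(-4, Mul(-2, Pow(Mul(Rational(-1, 6), -18), -1))), -32), 2) = Pow(Add(Add(-4, Mul(-2, Pow(3, -1))), -32), 2) = Pow(Add(Add(-4, Mul(-2, Rational(1, 3))), -32), 2) = Pow(Add(Add(-4, Rational(-2, 3)), -32), 2) = Pow(Add(Rational(-14, 3), -32), 2) = Pow(Rational(-110, 3), 2) = Rational(12100, 9)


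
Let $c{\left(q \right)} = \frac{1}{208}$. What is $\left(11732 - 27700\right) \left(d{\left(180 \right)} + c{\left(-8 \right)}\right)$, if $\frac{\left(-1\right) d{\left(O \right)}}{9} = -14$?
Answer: $- \frac{26156582}{13} \approx -2.012 \cdot 10^{6}$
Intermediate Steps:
$c{\left(q \right)} = \frac{1}{208}$
$d{\left(O \right)} = 126$ ($d{\left(O \right)} = \left(-9\right) \left(-14\right) = 126$)
$\left(11732 - 27700\right) \left(d{\left(180 \right)} + c{\left(-8 \right)}\right) = \left(11732 - 27700\right) \left(126 + \frac{1}{208}\right) = \left(-15968\right) \frac{26209}{208} = - \frac{26156582}{13}$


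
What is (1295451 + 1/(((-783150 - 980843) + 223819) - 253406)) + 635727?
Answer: 3463722237239/1793580 ≈ 1.9312e+6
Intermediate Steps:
(1295451 + 1/(((-783150 - 980843) + 223819) - 253406)) + 635727 = (1295451 + 1/((-1763993 + 223819) - 253406)) + 635727 = (1295451 + 1/(-1540174 - 253406)) + 635727 = (1295451 + 1/(-1793580)) + 635727 = (1295451 - 1/1793580) + 635727 = 2323495004579/1793580 + 635727 = 3463722237239/1793580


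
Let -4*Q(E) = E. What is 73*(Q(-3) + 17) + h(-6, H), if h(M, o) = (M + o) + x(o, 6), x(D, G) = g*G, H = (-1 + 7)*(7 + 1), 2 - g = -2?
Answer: 5447/4 ≈ 1361.8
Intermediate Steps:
g = 4 (g = 2 - 1*(-2) = 2 + 2 = 4)
Q(E) = -E/4
H = 48 (H = 6*8 = 48)
x(D, G) = 4*G
h(M, o) = 24 + M + o (h(M, o) = (M + o) + 4*6 = (M + o) + 24 = 24 + M + o)
73*(Q(-3) + 17) + h(-6, H) = 73*(-¼*(-3) + 17) + (24 - 6 + 48) = 73*(¾ + 17) + 66 = 73*(71/4) + 66 = 5183/4 + 66 = 5447/4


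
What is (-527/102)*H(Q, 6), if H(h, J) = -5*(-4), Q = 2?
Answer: -310/3 ≈ -103.33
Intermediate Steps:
H(h, J) = 20
(-527/102)*H(Q, 6) = -527/102*20 = -527*1/102*20 = -31/6*20 = -310/3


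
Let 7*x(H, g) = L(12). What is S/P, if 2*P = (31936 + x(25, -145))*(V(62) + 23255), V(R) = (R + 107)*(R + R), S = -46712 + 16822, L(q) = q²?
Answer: -104615/2472455964 ≈ -4.2312e-5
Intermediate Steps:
S = -29890
V(R) = 2*R*(107 + R) (V(R) = (107 + R)*(2*R) = 2*R*(107 + R))
x(H, g) = 144/7 (x(H, g) = (⅐)*12² = (⅐)*144 = 144/7)
P = 4944911928/7 (P = ((31936 + 144/7)*(2*62*(107 + 62) + 23255))/2 = (223696*(2*62*169 + 23255)/7)/2 = (223696*(20956 + 23255)/7)/2 = ((223696/7)*44211)/2 = (½)*(9889823856/7) = 4944911928/7 ≈ 7.0642e+8)
S/P = -29890/4944911928/7 = -29890*7/4944911928 = -104615/2472455964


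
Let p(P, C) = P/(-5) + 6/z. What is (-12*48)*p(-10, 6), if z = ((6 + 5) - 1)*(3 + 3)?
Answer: -6048/5 ≈ -1209.6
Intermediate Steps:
z = 60 (z = (11 - 1)*6 = 10*6 = 60)
p(P, C) = ⅒ - P/5 (p(P, C) = P/(-5) + 6/60 = P*(-⅕) + 6*(1/60) = -P/5 + ⅒ = ⅒ - P/5)
(-12*48)*p(-10, 6) = (-12*48)*(⅒ - ⅕*(-10)) = -576*(⅒ + 2) = -576*21/10 = -6048/5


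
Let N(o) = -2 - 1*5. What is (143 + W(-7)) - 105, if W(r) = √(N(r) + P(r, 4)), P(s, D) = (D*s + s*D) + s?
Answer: 38 + I*√70 ≈ 38.0 + 8.3666*I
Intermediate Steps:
N(o) = -7 (N(o) = -2 - 5 = -7)
P(s, D) = s + 2*D*s (P(s, D) = (D*s + D*s) + s = 2*D*s + s = s + 2*D*s)
W(r) = √(-7 + 9*r) (W(r) = √(-7 + r*(1 + 2*4)) = √(-7 + r*(1 + 8)) = √(-7 + r*9) = √(-7 + 9*r))
(143 + W(-7)) - 105 = (143 + √(-7 + 9*(-7))) - 105 = (143 + √(-7 - 63)) - 105 = (143 + √(-70)) - 105 = (143 + I*√70) - 105 = 38 + I*√70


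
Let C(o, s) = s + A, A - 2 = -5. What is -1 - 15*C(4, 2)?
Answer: 14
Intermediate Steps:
A = -3 (A = 2 - 5 = -3)
C(o, s) = -3 + s (C(o, s) = s - 3 = -3 + s)
-1 - 15*C(4, 2) = -1 - 15*(-3 + 2) = -1 - 15*(-1) = -1 + 15 = 14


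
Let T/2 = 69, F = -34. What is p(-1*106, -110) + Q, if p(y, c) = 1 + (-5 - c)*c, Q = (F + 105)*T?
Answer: -1751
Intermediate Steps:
T = 138 (T = 2*69 = 138)
Q = 9798 (Q = (-34 + 105)*138 = 71*138 = 9798)
p(y, c) = 1 + c*(-5 - c)
p(-1*106, -110) + Q = (1 - 1*(-110)² - 5*(-110)) + 9798 = (1 - 1*12100 + 550) + 9798 = (1 - 12100 + 550) + 9798 = -11549 + 9798 = -1751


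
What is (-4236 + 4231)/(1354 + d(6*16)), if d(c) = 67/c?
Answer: -480/130051 ≈ -0.0036909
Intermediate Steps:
(-4236 + 4231)/(1354 + d(6*16)) = (-4236 + 4231)/(1354 + 67/((6*16))) = -5/(1354 + 67/96) = -5/130051/96 = -5*96/130051 = -480/130051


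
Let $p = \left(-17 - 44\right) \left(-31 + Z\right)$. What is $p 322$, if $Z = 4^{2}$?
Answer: $294630$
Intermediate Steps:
$Z = 16$
$p = 915$ ($p = \left(-17 - 44\right) \left(-31 + 16\right) = \left(-61\right) \left(-15\right) = 915$)
$p 322 = 915 \cdot 322 = 294630$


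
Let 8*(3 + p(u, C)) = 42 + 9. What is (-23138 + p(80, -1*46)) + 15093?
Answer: -64333/8 ≈ -8041.6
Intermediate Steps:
p(u, C) = 27/8 (p(u, C) = -3 + (42 + 9)/8 = -3 + (⅛)*51 = -3 + 51/8 = 27/8)
(-23138 + p(80, -1*46)) + 15093 = (-23138 + 27/8) + 15093 = -185077/8 + 15093 = -64333/8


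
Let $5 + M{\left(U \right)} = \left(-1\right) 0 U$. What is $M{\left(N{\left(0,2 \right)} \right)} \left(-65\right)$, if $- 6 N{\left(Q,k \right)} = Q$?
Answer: $325$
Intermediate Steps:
$N{\left(Q,k \right)} = - \frac{Q}{6}$
$M{\left(U \right)} = -5$ ($M{\left(U \right)} = -5 + \left(-1\right) 0 U = -5 + 0 U = -5 + 0 = -5$)
$M{\left(N{\left(0,2 \right)} \right)} \left(-65\right) = \left(-5\right) \left(-65\right) = 325$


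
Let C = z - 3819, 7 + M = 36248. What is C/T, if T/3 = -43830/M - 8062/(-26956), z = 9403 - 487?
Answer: -829887080402/444653269 ≈ -1866.4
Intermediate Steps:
M = 36241 (M = -7 + 36248 = 36241)
z = 8916
C = 5097 (C = 8916 - 3819 = 5097)
T = -1333959807/488456198 (T = 3*(-43830/36241 - 8062/(-26956)) = 3*(-43830*1/36241 - 8062*(-1/26956)) = 3*(-43830/36241 + 4031/13478) = 3*(-444653269/488456198) = -1333959807/488456198 ≈ -2.7310)
C/T = 5097/(-1333959807/488456198) = 5097*(-488456198/1333959807) = -829887080402/444653269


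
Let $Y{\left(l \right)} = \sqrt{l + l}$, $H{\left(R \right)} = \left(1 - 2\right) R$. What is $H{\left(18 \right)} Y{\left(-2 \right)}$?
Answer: $- 36 i \approx - 36.0 i$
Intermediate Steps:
$H{\left(R \right)} = - R$
$Y{\left(l \right)} = \sqrt{2} \sqrt{l}$ ($Y{\left(l \right)} = \sqrt{2 l} = \sqrt{2} \sqrt{l}$)
$H{\left(18 \right)} Y{\left(-2 \right)} = \left(-1\right) 18 \sqrt{2} \sqrt{-2} = - 18 \sqrt{2} i \sqrt{2} = - 18 \cdot 2 i = - 36 i$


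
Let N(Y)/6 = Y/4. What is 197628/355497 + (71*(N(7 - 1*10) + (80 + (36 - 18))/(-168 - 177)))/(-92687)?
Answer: 4240808409409/7578488600970 ≈ 0.55958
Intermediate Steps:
N(Y) = 3*Y/2 (N(Y) = 6*(Y/4) = 3*Y/2)
197628/355497 + (71*(N(7 - 1*10) + (80 + (36 - 18))/(-168 - 177)))/(-92687) = 197628/355497 + (71*(3*(7 - 1*10)/2 + (80 + (36 - 18))/(-168 - 177)))/(-92687) = 197628*(1/355497) + (71*(3*(7 - 10)/2 + (80 + 18)/(-345)))*(-1/92687) = 65876/118499 + (71*((3/2)*(-3) + 98*(-1/345)))*(-1/92687) = 65876/118499 + (71*(-9/2 - 98/345))*(-1/92687) = 65876/118499 + (71*(-3301/690))*(-1/92687) = 65876/118499 - 234371/690*(-1/92687) = 65876/118499 + 234371/63954030 = 4240808409409/7578488600970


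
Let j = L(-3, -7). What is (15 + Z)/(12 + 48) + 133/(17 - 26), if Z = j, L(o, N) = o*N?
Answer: -638/45 ≈ -14.178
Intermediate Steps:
L(o, N) = N*o
j = 21 (j = -7*(-3) = 21)
Z = 21
(15 + Z)/(12 + 48) + 133/(17 - 26) = (15 + 21)/(12 + 48) + 133/(17 - 26) = 36/60 + 133/(-9) = 36*(1/60) - 1/9*133 = 3/5 - 133/9 = -638/45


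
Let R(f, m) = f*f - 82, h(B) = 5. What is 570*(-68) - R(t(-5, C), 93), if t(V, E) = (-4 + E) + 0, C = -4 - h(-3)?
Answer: -38847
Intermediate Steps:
C = -9 (C = -4 - 1*5 = -4 - 5 = -9)
t(V, E) = -4 + E
R(f, m) = -82 + f**2 (R(f, m) = f**2 - 82 = -82 + f**2)
570*(-68) - R(t(-5, C), 93) = 570*(-68) - (-82 + (-4 - 9)**2) = -38760 - (-82 + (-13)**2) = -38760 - (-82 + 169) = -38760 - 1*87 = -38760 - 87 = -38847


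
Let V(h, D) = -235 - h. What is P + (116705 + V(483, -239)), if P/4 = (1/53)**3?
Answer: 17267796603/148877 ≈ 1.1599e+5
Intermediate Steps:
P = 4/148877 (P = 4*(1/53)**3 = 4*(1/148877) = 4/148877 ≈ 2.6868e-5)
P + (116705 + V(483, -239)) = 4/148877 + (116705 + (-235 - 1*483)) = 4/148877 + (116705 + (-235 - 483)) = 4/148877 + (116705 - 718) = 4/148877 + 115987 = 17267796603/148877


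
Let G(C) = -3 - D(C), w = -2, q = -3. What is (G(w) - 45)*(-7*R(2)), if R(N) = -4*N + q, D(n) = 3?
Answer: -3927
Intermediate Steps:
R(N) = -3 - 4*N (R(N) = -4*N - 3 = -3 - 4*N)
G(C) = -6 (G(C) = -3 - 1*3 = -3 - 3 = -6)
(G(w) - 45)*(-7*R(2)) = (-6 - 45)*(-7*(-3 - 4*2)) = -(-357)*(-3 - 8) = -(-357)*(-11) = -51*77 = -3927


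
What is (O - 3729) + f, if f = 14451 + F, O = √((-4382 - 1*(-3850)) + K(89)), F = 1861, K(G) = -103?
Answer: 12583 + I*√635 ≈ 12583.0 + 25.199*I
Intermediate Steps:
O = I*√635 (O = √((-4382 - 1*(-3850)) - 103) = √((-4382 + 3850) - 103) = √(-532 - 103) = √(-635) = I*√635 ≈ 25.199*I)
f = 16312 (f = 14451 + 1861 = 16312)
(O - 3729) + f = (I*√635 - 3729) + 16312 = (-3729 + I*√635) + 16312 = 12583 + I*√635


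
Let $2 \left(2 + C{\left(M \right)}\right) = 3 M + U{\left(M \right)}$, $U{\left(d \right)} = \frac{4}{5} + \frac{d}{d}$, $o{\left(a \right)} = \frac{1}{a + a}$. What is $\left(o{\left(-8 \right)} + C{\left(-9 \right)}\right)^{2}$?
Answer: $\frac{1375929}{6400} \approx 214.99$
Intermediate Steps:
$o{\left(a \right)} = \frac{1}{2 a}$
$U{\left(d \right)} = \frac{9}{5}$ ($U{\left(d \right)} = 4 \cdot \frac{1}{5} + 1 = \frac{4}{5} + 1 = \frac{9}{5}$)
$C{\left(M \right)} = - \frac{11}{10} + \frac{3 M}{2}$ ($C{\left(M \right)} = -2 + \frac{3 M + \frac{9}{5}}{2} = -2 + \frac{\frac{9}{5} + 3 M}{2} = -2 + \left(\frac{9}{10} + \frac{3 M}{2}\right) = - \frac{11}{10} + \frac{3 M}{2}$)
$\left(o{\left(-8 \right)} + C{\left(-9 \right)}\right)^{2} = \left(\frac{1}{2 \left(-8\right)} + \left(- \frac{11}{10} + \frac{3}{2} \left(-9\right)\right)\right)^{2} = \left(\frac{1}{2} \left(- \frac{1}{8}\right) - \frac{73}{5}\right)^{2} = \left(- \frac{1}{16} - \frac{73}{5}\right)^{2} = \left(- \frac{1173}{80}\right)^{2} = \frac{1375929}{6400}$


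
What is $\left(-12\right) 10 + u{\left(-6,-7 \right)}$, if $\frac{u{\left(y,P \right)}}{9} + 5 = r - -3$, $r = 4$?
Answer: $-102$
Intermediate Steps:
$u{\left(y,P \right)} = 18$ ($u{\left(y,P \right)} = -45 + 9 \left(4 - -3\right) = -45 + 9 \left(4 + 3\right) = -45 + 9 \cdot 7 = -45 + 63 = 18$)
$\left(-12\right) 10 + u{\left(-6,-7 \right)} = \left(-12\right) 10 + 18 = -120 + 18 = -102$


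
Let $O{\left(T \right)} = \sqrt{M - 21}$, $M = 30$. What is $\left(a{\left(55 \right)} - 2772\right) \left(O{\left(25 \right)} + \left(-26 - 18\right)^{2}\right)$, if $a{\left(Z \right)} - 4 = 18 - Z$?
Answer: $-5438895$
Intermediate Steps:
$a{\left(Z \right)} = 22 - Z$ ($a{\left(Z \right)} = 4 - \left(-18 + Z\right) = 22 - Z$)
$O{\left(T \right)} = 3$ ($O{\left(T \right)} = \sqrt{30 - 21} = \sqrt{9} = 3$)
$\left(a{\left(55 \right)} - 2772\right) \left(O{\left(25 \right)} + \left(-26 - 18\right)^{2}\right) = \left(\left(22 - 55\right) - 2772\right) \left(3 + \left(-26 - 18\right)^{2}\right) = \left(\left(22 - 55\right) - 2772\right) \left(3 + \left(-44\right)^{2}\right) = \left(-33 - 2772\right) \left(3 + 1936\right) = \left(-2805\right) 1939 = -5438895$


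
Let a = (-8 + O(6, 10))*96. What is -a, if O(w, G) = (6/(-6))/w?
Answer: 784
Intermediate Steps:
O(w, G) = -1/w (O(w, G) = (6*(-⅙))/w = -1/w)
a = -784 (a = (-8 - 1/6)*96 = (-8 - 1*⅙)*96 = (-8 - ⅙)*96 = -49/6*96 = -784)
-a = -1*(-784) = 784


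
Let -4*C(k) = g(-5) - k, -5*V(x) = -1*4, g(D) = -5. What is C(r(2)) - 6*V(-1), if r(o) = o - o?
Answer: -71/20 ≈ -3.5500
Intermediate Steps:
r(o) = 0
V(x) = ⅘ (V(x) = -(-1)*4/5 = -⅕*(-4) = ⅘)
C(k) = 5/4 + k/4 (C(k) = -(-5 - k)/4 = 5/4 + k/4)
C(r(2)) - 6*V(-1) = (5/4 + (¼)*0) - 6*⅘ = (5/4 + 0) - 24/5 = 5/4 - 24/5 = -71/20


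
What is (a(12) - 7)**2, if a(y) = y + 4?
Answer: 81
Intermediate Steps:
a(y) = 4 + y
(a(12) - 7)**2 = ((4 + 12) - 7)**2 = (16 - 7)**2 = 9**2 = 81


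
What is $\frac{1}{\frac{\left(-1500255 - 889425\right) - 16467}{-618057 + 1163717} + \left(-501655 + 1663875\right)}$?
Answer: $\frac{545660}{634174559053} \approx 8.6043 \cdot 10^{-7}$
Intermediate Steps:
$\frac{1}{\frac{\left(-1500255 - 889425\right) - 16467}{-618057 + 1163717} + \left(-501655 + 1663875\right)} = \frac{1}{\frac{-2389680 - 16467}{545660} + 1162220} = \frac{1}{\left(-2406147\right) \frac{1}{545660} + 1162220} = \frac{1}{- \frac{2406147}{545660} + 1162220} = \frac{1}{\frac{634174559053}{545660}} = \frac{545660}{634174559053}$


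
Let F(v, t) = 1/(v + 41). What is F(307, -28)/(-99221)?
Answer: -1/34528908 ≈ -2.8961e-8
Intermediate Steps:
F(v, t) = 1/(41 + v)
F(307, -28)/(-99221) = 1/((41 + 307)*(-99221)) = -1/99221/348 = (1/348)*(-1/99221) = -1/34528908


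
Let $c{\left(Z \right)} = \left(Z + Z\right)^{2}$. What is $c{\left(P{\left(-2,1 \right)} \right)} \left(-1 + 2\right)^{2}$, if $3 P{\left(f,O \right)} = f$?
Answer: $\frac{16}{9} \approx 1.7778$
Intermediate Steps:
$P{\left(f,O \right)} = \frac{f}{3}$
$c{\left(Z \right)} = 4 Z^{2}$ ($c{\left(Z \right)} = \left(2 Z\right)^{2} = 4 Z^{2}$)
$c{\left(P{\left(-2,1 \right)} \right)} \left(-1 + 2\right)^{2} = 4 \left(\frac{1}{3} \left(-2\right)\right)^{2} \left(-1 + 2\right)^{2} = 4 \left(- \frac{2}{3}\right)^{2} \cdot 1^{2} = 4 \cdot \frac{4}{9} \cdot 1 = \frac{16}{9} \cdot 1 = \frac{16}{9}$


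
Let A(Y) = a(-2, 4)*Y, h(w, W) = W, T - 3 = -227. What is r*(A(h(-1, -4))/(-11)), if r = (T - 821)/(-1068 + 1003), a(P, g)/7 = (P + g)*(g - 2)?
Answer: 2128/13 ≈ 163.69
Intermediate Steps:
T = -224 (T = 3 - 227 = -224)
a(P, g) = 7*(-2 + g)*(P + g) (a(P, g) = 7*((P + g)*(g - 2)) = 7*((P + g)*(-2 + g)) = 7*((-2 + g)*(P + g)) = 7*(-2 + g)*(P + g))
r = 209/13 (r = (-224 - 821)/(-1068 + 1003) = -1045/(-65) = -1045*(-1/65) = 209/13 ≈ 16.077)
A(Y) = 28*Y (A(Y) = (-14*(-2) - 14*4 + 7*4**2 + 7*(-2)*4)*Y = (28 - 56 + 7*16 - 56)*Y = (28 - 56 + 112 - 56)*Y = 28*Y)
r*(A(h(-1, -4))/(-11)) = 209*((28*(-4))/(-11))/13 = 209*(-112*(-1/11))/13 = (209/13)*(112/11) = 2128/13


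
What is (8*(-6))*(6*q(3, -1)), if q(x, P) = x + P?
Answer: -576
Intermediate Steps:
q(x, P) = P + x
(8*(-6))*(6*q(3, -1)) = (8*(-6))*(6*(-1 + 3)) = -288*2 = -48*12 = -576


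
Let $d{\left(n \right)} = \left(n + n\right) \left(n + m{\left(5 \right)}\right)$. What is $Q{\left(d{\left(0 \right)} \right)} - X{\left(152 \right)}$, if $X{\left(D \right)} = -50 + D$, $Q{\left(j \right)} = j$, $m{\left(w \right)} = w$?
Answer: $-102$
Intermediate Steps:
$d{\left(n \right)} = 2 n \left(5 + n\right)$ ($d{\left(n \right)} = \left(n + n\right) \left(n + 5\right) = 2 n \left(5 + n\right)$)
$Q{\left(d{\left(0 \right)} \right)} - X{\left(152 \right)} = 2 \cdot 0 \left(5 + 0\right) - \left(-50 + 152\right) = 2 \cdot 0 \cdot 5 - 102 = 0 - 102 = -102$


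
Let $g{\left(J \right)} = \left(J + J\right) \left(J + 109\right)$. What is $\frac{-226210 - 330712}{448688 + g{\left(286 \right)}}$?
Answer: $- \frac{278461}{337314} \approx -0.82552$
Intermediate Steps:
$g{\left(J \right)} = 2 J \left(109 + J\right)$
$\frac{-226210 - 330712}{448688 + g{\left(286 \right)}} = \frac{-226210 - 330712}{448688 + 2 \cdot 286 \left(109 + 286\right)} = - \frac{556922}{448688 + 2 \cdot 286 \cdot 395} = - \frac{556922}{448688 + 225940} = - \frac{556922}{674628} = \left(-556922\right) \frac{1}{674628} = - \frac{278461}{337314}$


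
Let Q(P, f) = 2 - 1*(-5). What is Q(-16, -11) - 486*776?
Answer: -377129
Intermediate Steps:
Q(P, f) = 7 (Q(P, f) = 2 + 5 = 7)
Q(-16, -11) - 486*776 = 7 - 486*776 = 7 - 377136 = -377129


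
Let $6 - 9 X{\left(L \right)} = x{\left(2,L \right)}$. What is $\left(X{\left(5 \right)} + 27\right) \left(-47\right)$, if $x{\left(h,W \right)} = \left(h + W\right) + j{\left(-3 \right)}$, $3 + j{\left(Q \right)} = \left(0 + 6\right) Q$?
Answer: $- \frac{12361}{9} \approx -1373.4$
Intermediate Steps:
$j{\left(Q \right)} = -3 + 6 Q$ ($j{\left(Q \right)} = -3 + \left(0 + 6\right) Q = -3 + 6 Q$)
$x{\left(h,W \right)} = -21 + W + h$ ($x{\left(h,W \right)} = \left(h + W\right) + \left(-3 + 6 \left(-3\right)\right) = \left(W + h\right) - 21 = -21 + W + h$)
$X{\left(L \right)} = \frac{25}{9} - \frac{L}{9}$ ($X{\left(L \right)} = \frac{2}{3} - \frac{-21 + L + 2}{9} = \frac{2}{3} - \frac{-19 + L}{9} = \frac{2}{3} - \left(- \frac{19}{9} + \frac{L}{9}\right) = \frac{25}{9} - \frac{L}{9}$)
$\left(X{\left(5 \right)} + 27\right) \left(-47\right) = \left(\left(\frac{25}{9} - \frac{5}{9}\right) + 27\right) \left(-47\right) = \left(\frac{20}{9} + 27\right) \left(-47\right) = \frac{263}{9} \left(-47\right) = - \frac{12361}{9}$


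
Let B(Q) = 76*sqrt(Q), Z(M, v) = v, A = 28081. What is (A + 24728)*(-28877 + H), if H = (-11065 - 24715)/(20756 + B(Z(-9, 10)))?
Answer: -13685913811800056/8974037 + 2991717865*sqrt(10)/8974037 ≈ -1.5251e+9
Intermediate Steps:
H = -35780/(20756 + 76*sqrt(10)) (H = (-11065 - 24715)/(20756 + 76*sqrt(10)) = -35780/(20756 + 76*sqrt(10)) ≈ -1.7041)
(A + 24728)*(-28877 + H) = (28081 + 24728)*(-28877 + (-46415605/26922111 + 169955*sqrt(10)/26922111)) = 52809*(-777476214952/26922111 + 169955*sqrt(10)/26922111) = -13685913811800056/8974037 + 2991717865*sqrt(10)/8974037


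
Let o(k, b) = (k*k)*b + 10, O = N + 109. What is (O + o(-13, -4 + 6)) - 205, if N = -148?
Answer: 104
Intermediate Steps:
O = -39 (O = -148 + 109 = -39)
o(k, b) = 10 + b*k² (o(k, b) = k²*b + 10 = b*k² + 10 = 10 + b*k²)
(O + o(-13, -4 + 6)) - 205 = (-39 + (10 + (-4 + 6)*(-13)²)) - 205 = (-39 + (10 + 2*169)) - 205 = (-39 + (10 + 338)) - 205 = (-39 + 348) - 205 = 309 - 205 = 104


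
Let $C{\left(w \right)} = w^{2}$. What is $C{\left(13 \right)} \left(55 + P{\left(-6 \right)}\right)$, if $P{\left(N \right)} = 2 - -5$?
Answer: $10478$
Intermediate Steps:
$P{\left(N \right)} = 7$ ($P{\left(N \right)} = 2 + 5 = 7$)
$C{\left(13 \right)} \left(55 + P{\left(-6 \right)}\right) = 13^{2} \left(55 + 7\right) = 169 \cdot 62 = 10478$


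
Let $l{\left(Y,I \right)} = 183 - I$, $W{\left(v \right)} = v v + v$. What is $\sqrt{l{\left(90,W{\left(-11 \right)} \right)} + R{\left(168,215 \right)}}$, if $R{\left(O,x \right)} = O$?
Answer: $\sqrt{241} \approx 15.524$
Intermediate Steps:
$W{\left(v \right)} = v + v^{2}$ ($W{\left(v \right)} = v^{2} + v = v + v^{2}$)
$\sqrt{l{\left(90,W{\left(-11 \right)} \right)} + R{\left(168,215 \right)}} = \sqrt{\left(183 - - 11 \left(1 - 11\right)\right) + 168} = \sqrt{\left(183 - \left(-11\right) \left(-10\right)\right) + 168} = \sqrt{\left(183 - 110\right) + 168} = \sqrt{73 + 168} = \sqrt{241}$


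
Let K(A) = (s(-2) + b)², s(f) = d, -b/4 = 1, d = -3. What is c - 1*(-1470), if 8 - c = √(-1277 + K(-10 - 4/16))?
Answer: 1478 - 2*I*√307 ≈ 1478.0 - 35.043*I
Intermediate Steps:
b = -4 (b = -4*1 = -4)
s(f) = -3
K(A) = 49 (K(A) = (-3 - 4)² = (-7)² = 49)
c = 8 - 2*I*√307 (c = 8 - √(-1277 + 49) = 8 - √(-1228) = 8 - 2*I*√307 ≈ 8.0 - 35.043*I)
c - 1*(-1470) = (8 - 2*I*√307) - 1*(-1470) = (8 - 2*I*√307) + 1470 = 1478 - 2*I*√307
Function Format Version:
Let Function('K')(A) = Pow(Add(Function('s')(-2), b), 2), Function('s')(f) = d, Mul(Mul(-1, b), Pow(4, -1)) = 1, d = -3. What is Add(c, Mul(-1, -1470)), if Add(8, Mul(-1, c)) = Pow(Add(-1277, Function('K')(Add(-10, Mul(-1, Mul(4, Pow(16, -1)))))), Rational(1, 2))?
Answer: Add(1478, Mul(-2, I, Pow(307, Rational(1, 2)))) ≈ Add(1478.0, Mul(-35.043, I))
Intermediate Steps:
b = -4 (b = Mul(-4, 1) = -4)
Function('s')(f) = -3
Function('K')(A) = 49 (Function('K')(A) = Pow(Add(-3, -4), 2) = Pow(-7, 2) = 49)
c = Add(8, Mul(-2, I, Pow(307, Rational(1, 2)))) (c = Add(8, Mul(-1, Pow(Add(-1277, 49), Rational(1, 2)))) = Add(8, Mul(-1, Pow(-1228, Rational(1, 2)))) = Add(8, Mul(-1, Mul(2, I, Pow(307, Rational(1, 2))))) = Add(8, Mul(-2, I, Pow(307, Rational(1, 2)))) ≈ Add(8.0000, Mul(-35.043, I)))
Add(c, Mul(-1, -1470)) = Add(Add(8, Mul(-2, I, Pow(307, Rational(1, 2)))), Mul(-1, -1470)) = Add(Add(8, Mul(-2, I, Pow(307, Rational(1, 2)))), 1470) = Add(1478, Mul(-2, I, Pow(307, Rational(1, 2))))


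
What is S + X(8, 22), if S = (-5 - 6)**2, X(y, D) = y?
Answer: 129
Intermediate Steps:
S = 121 (S = (-11)**2 = 121)
S + X(8, 22) = 121 + 8 = 129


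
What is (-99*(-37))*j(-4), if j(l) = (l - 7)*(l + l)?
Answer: 322344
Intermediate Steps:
j(l) = 2*l*(-7 + l) (j(l) = (-7 + l)*(2*l) = 2*l*(-7 + l))
(-99*(-37))*j(-4) = (-99*(-37))*(2*(-4)*(-7 - 4)) = 3663*(2*(-4)*(-11)) = 3663*88 = 322344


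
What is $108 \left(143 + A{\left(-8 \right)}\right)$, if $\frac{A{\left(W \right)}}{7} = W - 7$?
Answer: $4104$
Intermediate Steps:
$A{\left(W \right)} = -49 + 7 W$ ($A{\left(W \right)} = 7 \left(W - 7\right) = 7 \left(-7 + W\right) = -49 + 7 W$)
$108 \left(143 + A{\left(-8 \right)}\right) = 108 \left(143 + \left(-49 + 7 \left(-8\right)\right)\right) = 108 \left(143 - 105\right) = 108 \cdot 38 = 4104$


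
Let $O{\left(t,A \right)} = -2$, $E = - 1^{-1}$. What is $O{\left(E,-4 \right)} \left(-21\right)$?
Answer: $42$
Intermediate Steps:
$E = -1$ ($E = \left(-1\right) 1 = -1$)
$O{\left(E,-4 \right)} \left(-21\right) = \left(-2\right) \left(-21\right) = 42$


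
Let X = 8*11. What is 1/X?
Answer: 1/88 ≈ 0.011364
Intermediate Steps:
X = 88
1/X = 1/88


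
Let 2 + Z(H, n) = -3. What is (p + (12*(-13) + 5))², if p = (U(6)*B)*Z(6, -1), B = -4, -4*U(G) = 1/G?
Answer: 829921/36 ≈ 23053.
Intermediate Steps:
Z(H, n) = -5 (Z(H, n) = -2 - 3 = -5)
U(G) = -1/(4*G)
p = -⅚ (p = (-¼/6*(-4))*(-5) = (-¼*⅙*(-4))*(-5) = -1/24*(-4)*(-5) = (⅙)*(-5) = -⅚ ≈ -0.83333)
(p + (12*(-13) + 5))² = (-⅚ + (12*(-13) + 5))² = (-⅚ + (-156 + 5))² = (-⅚ - 151)² = (-911/6)² = 829921/36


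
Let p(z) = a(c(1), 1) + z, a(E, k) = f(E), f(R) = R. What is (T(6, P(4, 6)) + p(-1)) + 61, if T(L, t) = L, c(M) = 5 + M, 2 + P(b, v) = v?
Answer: 72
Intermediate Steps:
P(b, v) = -2 + v
a(E, k) = E
p(z) = 6 + z (p(z) = (5 + 1) + z = 6 + z)
(T(6, P(4, 6)) + p(-1)) + 61 = (6 + (6 - 1)) + 61 = (6 + 5) + 61 = 11 + 61 = 72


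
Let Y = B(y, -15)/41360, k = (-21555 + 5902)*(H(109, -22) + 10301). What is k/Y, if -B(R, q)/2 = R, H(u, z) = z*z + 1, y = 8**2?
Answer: 218216985965/4 ≈ 5.4554e+10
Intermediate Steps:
y = 64
H(u, z) = 1 + z**2 (H(u, z) = z**2 + 1 = 1 + z**2)
B(R, q) = -2*R
k = -168833258 (k = (-21555 + 5902)*((1 + (-22)**2) + 10301) = -15653*((1 + 484) + 10301) = -15653*(485 + 10301) = -15653*10786 = -168833258)
Y = -8/2585 (Y = -2*64/41360 = -128*1/41360 = -8/2585 ≈ -0.0030948)
k/Y = -168833258/(-8/2585) = -168833258*(-2585/8) = 218216985965/4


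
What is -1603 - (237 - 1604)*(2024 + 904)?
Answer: 4000973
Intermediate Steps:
-1603 - (237 - 1604)*(2024 + 904) = -1603 - (-1367)*2928 = -1603 - 1*(-4002576) = -1603 + 4002576 = 4000973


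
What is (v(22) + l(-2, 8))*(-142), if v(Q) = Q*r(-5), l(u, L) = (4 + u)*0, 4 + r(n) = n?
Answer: 28116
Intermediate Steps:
r(n) = -4 + n
l(u, L) = 0
v(Q) = -9*Q (v(Q) = Q*(-4 - 5) = Q*(-9) = -9*Q)
(v(22) + l(-2, 8))*(-142) = (-9*22 + 0)*(-142) = (-198 + 0)*(-142) = -198*(-142) = 28116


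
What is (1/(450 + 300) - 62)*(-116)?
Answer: 2696942/375 ≈ 7191.8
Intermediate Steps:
(1/(450 + 300) - 62)*(-116) = (1/750 - 62)*(-116) = -46499/750*(-116) = 2696942/375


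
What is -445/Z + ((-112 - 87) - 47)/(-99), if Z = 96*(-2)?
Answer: 3381/704 ≈ 4.8026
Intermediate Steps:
Z = -192
-445/Z + ((-112 - 87) - 47)/(-99) = -445/(-192) + ((-112 - 87) - 47)/(-99) = -445*(-1/192) + (-199 - 47)*(-1/99) = 445/192 - 246*(-1/99) = 445/192 + 82/33 = 3381/704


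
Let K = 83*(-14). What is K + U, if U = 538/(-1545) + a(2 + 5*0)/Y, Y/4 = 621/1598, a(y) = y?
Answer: -371324911/319815 ≈ -1161.1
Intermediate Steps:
Y = 1242/799 (Y = 4*(621/1598) = 1242/799 ≈ 1.5544)
U = 300119/319815 (U = 538/(-1545) + (2 + 5*0)/(1242/799) = 538*(-1/1545) + (2 + 0)*(799/1242) = -538/1545 + 2*(799/1242) = -538/1545 + 799/621 = 300119/319815 ≈ 0.93841)
K = -1162
K + U = -1162 + 300119/319815 = -371324911/319815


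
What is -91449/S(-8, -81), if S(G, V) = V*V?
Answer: -1129/81 ≈ -13.938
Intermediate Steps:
S(G, V) = V²
-91449/S(-8, -81) = -91449/((-81)²) = -91449/6561 = -91449*1/6561 = -1129/81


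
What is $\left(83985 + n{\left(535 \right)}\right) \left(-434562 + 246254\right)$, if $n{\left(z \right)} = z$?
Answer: $-15915792160$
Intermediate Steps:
$\left(83985 + n{\left(535 \right)}\right) \left(-434562 + 246254\right) = \left(83985 + 535\right) \left(-434562 + 246254\right) = 84520 \left(-188308\right) = -15915792160$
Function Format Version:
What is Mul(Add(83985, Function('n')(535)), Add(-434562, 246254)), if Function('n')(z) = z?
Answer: -15915792160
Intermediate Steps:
Mul(Add(83985, Function('n')(535)), Add(-434562, 246254)) = Mul(Add(83985, 535), Add(-434562, 246254)) = Mul(84520, -188308) = -15915792160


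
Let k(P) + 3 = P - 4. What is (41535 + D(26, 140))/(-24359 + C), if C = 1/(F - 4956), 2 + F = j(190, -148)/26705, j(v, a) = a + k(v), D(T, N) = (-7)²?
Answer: -78655158776/46074476445 ≈ -1.7071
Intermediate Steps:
k(P) = -7 + P (k(P) = -3 + (P - 4) = -3 + (-4 + P) = -7 + P)
D(T, N) = 49
j(v, a) = -7 + a + v (j(v, a) = a + (-7 + v) = -7 + a + v)
F = -1525/763 (F = -2 + (-7 - 148 + 190)/26705 = -2 + 35*(1/26705) = -2 + 1/763 = -1525/763 ≈ -1.9987)
C = -763/3782953 (C = 1/(-1525/763 - 4956) = 1/(-3782953/763) = -763/3782953 ≈ -0.00020169)
(41535 + D(26, 140))/(-24359 + C) = (41535 + 49)/(-24359 - 763/3782953) = 41584/(-92148952890/3782953) = 41584*(-3782953/92148952890) = -78655158776/46074476445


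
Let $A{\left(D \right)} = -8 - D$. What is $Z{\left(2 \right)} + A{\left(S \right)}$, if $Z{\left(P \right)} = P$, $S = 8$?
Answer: $-14$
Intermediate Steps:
$Z{\left(2 \right)} + A{\left(S \right)} = 2 - 16 = -14$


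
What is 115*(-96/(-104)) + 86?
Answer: 2498/13 ≈ 192.15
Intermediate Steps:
115*(-96/(-104)) + 86 = 115*(-96*(-1/104)) + 86 = 115*(12/13) + 86 = 1380/13 + 86 = 2498/13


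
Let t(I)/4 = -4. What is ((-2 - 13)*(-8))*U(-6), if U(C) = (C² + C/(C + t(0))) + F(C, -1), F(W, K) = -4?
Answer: 42600/11 ≈ 3872.7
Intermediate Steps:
t(I) = -16 (t(I) = 4*(-4) = -16)
U(C) = -4 + C² + C/(-16 + C) (U(C) = (C² + C/(C - 16)) - 4 = (C² + C/(-16 + C)) - 4 = -4 + C² + C/(-16 + C))
((-2 - 13)*(-8))*U(-6) = ((-2 - 13)*(-8))*((64 + (-6)³ - 16*(-6)² - 3*(-6))/(-16 - 6)) = (-15*(-8))*((64 - 216 - 16*36 + 18)/(-22)) = 120*(-(64 - 216 - 576 + 18)/22) = 120*(-1/22*(-710)) = 120*(355/11) = 42600/11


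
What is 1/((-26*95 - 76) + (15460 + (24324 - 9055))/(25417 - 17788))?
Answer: -2543/6464235 ≈ -0.00039340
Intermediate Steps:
1/((-26*95 - 76) + (15460 + (24324 - 9055))/(25417 - 17788)) = 1/((-2470 - 76) + (15460 + 15269)/7629) = 1/(-2546 + 30729*(1/7629)) = 1/(-2546 + 10243/2543) = 1/(-6464235/2543) = -2543/6464235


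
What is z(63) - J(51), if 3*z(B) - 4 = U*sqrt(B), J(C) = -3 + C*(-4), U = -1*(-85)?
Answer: 625/3 + 85*sqrt(7) ≈ 433.22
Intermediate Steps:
U = 85
J(C) = -3 - 4*C
z(B) = 4/3 + 85*sqrt(B)/3 (z(B) = 4/3 + (85*sqrt(B))/3 = 4/3 + 85*sqrt(B)/3)
z(63) - J(51) = (4/3 + 85*sqrt(63)/3) - (-3 - 4*51) = (4/3 + 85*(3*sqrt(7))/3) - (-3 - 204) = (4/3 + 85*sqrt(7)) - 1*(-207) = (4/3 + 85*sqrt(7)) + 207 = 625/3 + 85*sqrt(7)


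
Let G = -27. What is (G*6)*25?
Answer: -4050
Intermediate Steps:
(G*6)*25 = -27*6*25 = -162*25 = -4050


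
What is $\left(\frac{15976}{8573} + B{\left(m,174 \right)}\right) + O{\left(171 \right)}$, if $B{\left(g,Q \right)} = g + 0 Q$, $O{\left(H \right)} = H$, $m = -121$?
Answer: $\frac{444626}{8573} \approx 51.864$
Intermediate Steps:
$B{\left(g,Q \right)} = g$ ($B{\left(g,Q \right)} = g + 0 = g$)
$\left(\frac{15976}{8573} + B{\left(m,174 \right)}\right) + O{\left(171 \right)} = \left(\frac{15976}{8573} - 121\right) + 171 = - \frac{1021357}{8573} + 171 = \frac{444626}{8573}$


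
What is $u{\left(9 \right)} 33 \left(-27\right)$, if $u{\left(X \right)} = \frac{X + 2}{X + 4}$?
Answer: $- \frac{9801}{13} \approx -753.92$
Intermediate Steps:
$u{\left(X \right)} = \frac{2 + X}{4 + X}$
$u{\left(9 \right)} 33 \left(-27\right) = \frac{2 + 9}{4 + 9} \cdot 33 \left(-27\right) = \frac{1}{13} \cdot 11 \cdot 33 \left(-27\right) = \frac{11}{13} \cdot 33 \left(-27\right) = \frac{363}{13} \left(-27\right) = - \frac{9801}{13}$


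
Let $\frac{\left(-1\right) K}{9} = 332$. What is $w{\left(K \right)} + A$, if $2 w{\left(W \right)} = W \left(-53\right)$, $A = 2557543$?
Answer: $2636725$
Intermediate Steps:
$K = -2988$ ($K = \left(-9\right) 332 = -2988$)
$w{\left(W \right)} = - \frac{53 W}{2}$ ($w{\left(W \right)} = \frac{W \left(-53\right)}{2} = \frac{\left(-53\right) W}{2} = - \frac{53 W}{2}$)
$w{\left(K \right)} + A = \left(- \frac{53}{2}\right) \left(-2988\right) + 2557543 = 79182 + 2557543 = 2636725$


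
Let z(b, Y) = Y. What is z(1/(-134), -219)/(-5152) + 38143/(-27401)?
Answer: -190511917/141169952 ≈ -1.3495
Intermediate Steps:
z(1/(-134), -219)/(-5152) + 38143/(-27401) = -219/(-5152) + 38143/(-27401) = -219*(-1/5152) + 38143*(-1/27401) = 219/5152 - 38143/27401 = -190511917/141169952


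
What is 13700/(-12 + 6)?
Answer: -6850/3 ≈ -2283.3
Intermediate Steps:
13700/(-12 + 6) = 13700/(-6) = 13700*(-⅙) = -6850/3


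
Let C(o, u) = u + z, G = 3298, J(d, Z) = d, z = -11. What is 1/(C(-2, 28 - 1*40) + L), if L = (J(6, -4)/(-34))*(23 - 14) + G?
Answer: 17/55648 ≈ 0.00030549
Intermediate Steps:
L = 56039/17 (L = (6/(-34))*(23 - 14) + 3298 = (6*(-1/34))*9 + 3298 = -3/17*9 + 3298 = -27/17 + 3298 = 56039/17 ≈ 3296.4)
C(o, u) = -11 + u (C(o, u) = u - 11 = -11 + u)
1/(C(-2, 28 - 1*40) + L) = 1/((-11 + (28 - 1*40)) + 56039/17) = 1/((-11 + (28 - 40)) + 56039/17) = 1/((-11 - 12) + 56039/17) = 1/(-23 + 56039/17) = 1/(55648/17) = 17/55648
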